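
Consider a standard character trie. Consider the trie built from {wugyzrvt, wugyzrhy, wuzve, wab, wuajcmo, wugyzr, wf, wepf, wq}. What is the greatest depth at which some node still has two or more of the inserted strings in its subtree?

6

Equivalently: take the maximum, over all pairs, of their longest common prefix length.
"wugyzr" and "wugyzrhy" agree on "wugyzr" (6 characters) before diverging; nothing deeper is shared.
Longest shared-prefix length: 6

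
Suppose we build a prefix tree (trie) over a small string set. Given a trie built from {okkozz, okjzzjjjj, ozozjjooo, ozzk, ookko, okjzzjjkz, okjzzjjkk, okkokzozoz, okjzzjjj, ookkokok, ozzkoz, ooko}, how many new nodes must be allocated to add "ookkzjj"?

Walking "ookkzjj" from the root, the first 4 characters ("ookk") follow existing edges; "z" is the first miss.
Each of the 3 remaining characters creates one node.

3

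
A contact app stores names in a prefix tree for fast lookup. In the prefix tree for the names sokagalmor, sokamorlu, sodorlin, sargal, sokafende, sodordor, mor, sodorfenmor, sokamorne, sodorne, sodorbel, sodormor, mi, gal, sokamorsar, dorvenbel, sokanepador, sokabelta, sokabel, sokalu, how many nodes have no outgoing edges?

19

Leaves are exactly the stored words that no other stored word extends.
Those words: "dorvenbel", "gal", "mi", "mor", "sargal", "sodorbel", "sodordor", "sodorfenmor", "sodorlin", "sodormor", "sodorne", "sokabelta", "sokafende", "sokagalmor", "sokalu", "sokamorlu", "sokamorne", "sokamorsar", "sokanepador"
Leaf count: 19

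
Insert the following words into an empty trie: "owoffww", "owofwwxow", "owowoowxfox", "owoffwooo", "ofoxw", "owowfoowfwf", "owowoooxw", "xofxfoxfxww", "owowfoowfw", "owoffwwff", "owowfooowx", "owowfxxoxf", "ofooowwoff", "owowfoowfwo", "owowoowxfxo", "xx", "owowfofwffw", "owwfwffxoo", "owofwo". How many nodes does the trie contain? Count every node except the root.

83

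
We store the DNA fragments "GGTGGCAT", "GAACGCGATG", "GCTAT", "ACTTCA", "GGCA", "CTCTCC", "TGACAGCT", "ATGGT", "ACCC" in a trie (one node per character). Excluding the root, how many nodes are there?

Insert word by word; a character creates a node only if that edge doesn't already exist:
  "GGTGGCAT" → 8 new (G, G, T, G, G, C, A, T)
  "GAACGCGATG" → prefix "G" already present; 9 new (A, A, C, G, C, G, A, T, G)
  "GCTAT" → prefix "G" already present; 4 new (C, T, A, T)
  "ACTTCA" → 6 new (A, C, T, T, C, A)
  "GGCA" → prefix "GG" already present; 2 new (C, A)
  "CTCTCC" → 6 new (C, T, C, T, C, C)
  "TGACAGCT" → 8 new (T, G, A, C, A, G, C, T)
  "ATGGT" → prefix "A" already present; 4 new (T, G, G, T)
  "ACCC" → prefix "AC" already present; 2 new (C, C)
Total nodes = 8 + 9 + 4 + 6 + 2 + 6 + 8 + 4 + 2 = 49

49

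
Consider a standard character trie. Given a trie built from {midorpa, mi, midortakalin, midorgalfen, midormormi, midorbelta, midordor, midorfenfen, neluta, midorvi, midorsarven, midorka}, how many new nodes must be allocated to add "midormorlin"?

"midormor" is already a path in the trie; the remaining "lin" must be added.
Each of the 3 remaining characters creates one node.

3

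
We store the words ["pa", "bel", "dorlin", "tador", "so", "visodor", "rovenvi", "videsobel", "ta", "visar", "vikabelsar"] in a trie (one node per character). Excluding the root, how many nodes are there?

Insert word by word; a character creates a node only if that edge doesn't already exist:
  "pa" → 2 new (p, a)
  "bel" → 3 new (b, e, l)
  "dorlin" → 6 new (d, o, r, l, i, n)
  "tador" → 5 new (t, a, d, o, r)
  "so" → 2 new (s, o)
  "visodor" → 7 new (v, i, s, o, d, o, r)
  "rovenvi" → 7 new (r, o, v, e, n, v, i)
  "videsobel" → prefix "vi" already present; 7 new (d, e, s, o, b, e, l)
  "ta" → prefix "ta" already present; 0 new (none)
  "visar" → prefix "vis" already present; 2 new (a, r)
  "vikabelsar" → prefix "vi" already present; 8 new (k, a, b, e, l, s, a, r)
Total nodes = 2 + 3 + 6 + 5 + 2 + 7 + 7 + 7 + 0 + 2 + 8 = 49

49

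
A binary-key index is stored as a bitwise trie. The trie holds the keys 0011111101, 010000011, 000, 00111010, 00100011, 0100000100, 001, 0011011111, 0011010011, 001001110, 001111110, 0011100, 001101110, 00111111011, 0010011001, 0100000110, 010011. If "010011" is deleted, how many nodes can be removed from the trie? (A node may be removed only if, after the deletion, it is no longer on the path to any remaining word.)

After clearing the end-marker at "010011", prune upward until reaching a node still needed by another word.
The suffix "11" (2 nodes) is used only by "010011"; the node for "0100" still has the child "0", so pruning stops there.
Nodes removed: 2

2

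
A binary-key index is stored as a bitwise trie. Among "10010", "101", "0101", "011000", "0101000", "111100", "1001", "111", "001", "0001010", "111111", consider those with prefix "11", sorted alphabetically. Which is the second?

111100

DFS of the "11" subtree visits, in order: "111", "111100", "111111"
The 2nd is 111100.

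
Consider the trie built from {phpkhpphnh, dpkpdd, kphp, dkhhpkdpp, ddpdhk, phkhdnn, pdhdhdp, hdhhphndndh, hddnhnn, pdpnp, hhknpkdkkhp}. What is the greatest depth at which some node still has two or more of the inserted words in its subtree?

The deepest shared node is where two words last agree before diverging.
e.g. "hddnhnn" and "hdhhphndndh" share the prefix "hd" of length 2; no pair shares a longer one.
Longest shared-prefix length: 2

2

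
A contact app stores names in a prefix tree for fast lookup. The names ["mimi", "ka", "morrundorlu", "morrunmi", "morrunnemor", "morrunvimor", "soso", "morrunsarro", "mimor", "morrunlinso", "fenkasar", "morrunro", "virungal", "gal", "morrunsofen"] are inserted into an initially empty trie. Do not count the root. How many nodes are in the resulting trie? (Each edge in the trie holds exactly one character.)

69

Count nodes per top-level branch (shared prefixes stored once):
  'f'-branch (fenkasar): 8 nodes
  'g'-branch (gal): 3 nodes
  'k'-branch (ka): 2 nodes
  'm'-branch (mimi, mimor, morrundorlu, morrunlinso, morrunmi, morrunnemor, morrunro, morrunsarro, morrunsofen, morrunvimor): 44 nodes
  's'-branch (soso): 4 nodes
  'v'-branch (virungal): 8 nodes
Sum: 69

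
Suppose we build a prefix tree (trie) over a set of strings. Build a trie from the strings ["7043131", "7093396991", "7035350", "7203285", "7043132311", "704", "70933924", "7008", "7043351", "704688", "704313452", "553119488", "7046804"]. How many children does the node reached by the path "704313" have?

Walk "704313" from the root, arriving at one node.
Characters that immediately follow "704313" among the stored strings: {1, 2, 4}.
That node has 3 child edges.

3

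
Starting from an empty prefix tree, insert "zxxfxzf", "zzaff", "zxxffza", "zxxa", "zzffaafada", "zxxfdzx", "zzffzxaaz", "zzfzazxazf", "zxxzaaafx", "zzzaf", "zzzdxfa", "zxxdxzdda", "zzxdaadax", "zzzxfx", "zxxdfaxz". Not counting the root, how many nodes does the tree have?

71

Insert word by word; a character creates a node only if that edge doesn't already exist:
  "zxxfxzf" → 7 new (z, x, x, f, x, z, f)
  "zzaff" → prefix "z" already present; 4 new (z, a, f, f)
  "zxxffza" → prefix "zxxf" already present; 3 new (f, z, a)
  "zxxa" → prefix "zxx" already present; 1 new (a)
  "zzffaafada" → prefix "zz" already present; 8 new (f, f, a, a, f, a, d, a)
  "zxxfdzx" → prefix "zxxf" already present; 3 new (d, z, x)
  "zzffzxaaz" → prefix "zzff" already present; 5 new (z, x, a, a, z)
  "zzfzazxazf" → prefix "zzf" already present; 7 new (z, a, z, x, a, z, f)
  "zxxzaaafx" → prefix "zxx" already present; 6 new (z, a, a, a, f, x)
  "zzzaf" → prefix "zz" already present; 3 new (z, a, f)
  "zzzdxfa" → prefix "zzz" already present; 4 new (d, x, f, a)
  "zxxdxzdda" → prefix "zxx" already present; 6 new (d, x, z, d, d, a)
  "zzxdaadax" → prefix "zz" already present; 7 new (x, d, a, a, d, a, x)
  "zzzxfx" → prefix "zzz" already present; 3 new (x, f, x)
  "zxxdfaxz" → prefix "zxxd" already present; 4 new (f, a, x, z)
Total nodes = 7 + 4 + 3 + 1 + 8 + 3 + 5 + 7 + 6 + 3 + 4 + 6 + 7 + 3 + 4 = 71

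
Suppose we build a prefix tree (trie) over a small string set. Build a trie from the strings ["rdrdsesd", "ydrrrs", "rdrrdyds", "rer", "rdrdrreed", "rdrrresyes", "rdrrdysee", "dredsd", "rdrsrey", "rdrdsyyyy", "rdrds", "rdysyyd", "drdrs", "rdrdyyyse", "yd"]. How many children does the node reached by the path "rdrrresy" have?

1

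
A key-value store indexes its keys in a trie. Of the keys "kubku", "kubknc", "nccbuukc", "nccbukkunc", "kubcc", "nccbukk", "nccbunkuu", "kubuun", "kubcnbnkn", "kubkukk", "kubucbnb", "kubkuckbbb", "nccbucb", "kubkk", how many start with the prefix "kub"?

9

Traverse to the node for "kub", then collect every word in that subtree.
Matches: "kubcc", "kubcnbnkn", "kubkk", "kubknc", "kubku", "kubkuckbbb", "kubkukk", "kubucbnb", "kubuun"
Count: 9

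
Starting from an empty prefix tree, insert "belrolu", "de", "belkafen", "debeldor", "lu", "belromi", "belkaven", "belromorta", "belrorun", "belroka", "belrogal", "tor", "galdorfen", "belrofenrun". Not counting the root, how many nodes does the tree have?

57

Trace insertions, counting only characters that open a new branch:
  "belrolu" → 7 new (b, e, l, r, o, l, u)
  "de" → 2 new (d, e)
  "belkafen" → prefix "bel" already present; 5 new (k, a, f, e, n)
  "debeldor" → prefix "de" already present; 6 new (b, e, l, d, o, r)
  "lu" → 2 new (l, u)
  "belromi" → prefix "belro" already present; 2 new (m, i)
  "belkaven" → prefix "belka" already present; 3 new (v, e, n)
  "belromorta" → prefix "belrom" already present; 4 new (o, r, t, a)
  "belrorun" → prefix "belro" already present; 3 new (r, u, n)
  "belroka" → prefix "belro" already present; 2 new (k, a)
  "belrogal" → prefix "belro" already present; 3 new (g, a, l)
  "tor" → 3 new (t, o, r)
  "galdorfen" → 9 new (g, a, l, d, o, r, f, e, n)
  "belrofenrun" → prefix "belro" already present; 6 new (f, e, n, r, u, n)
Total nodes = 7 + 2 + 5 + 6 + 2 + 2 + 3 + 4 + 3 + 2 + 3 + 3 + 9 + 6 = 57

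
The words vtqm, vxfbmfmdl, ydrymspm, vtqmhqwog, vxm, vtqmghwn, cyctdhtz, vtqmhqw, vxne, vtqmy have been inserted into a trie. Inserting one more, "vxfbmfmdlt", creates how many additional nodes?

The longest prefix of "vxfbmfmdlt" already in the trie is "vxfbmfmdl" (length 9).
So 10 − 9 = 1 new nodes.

1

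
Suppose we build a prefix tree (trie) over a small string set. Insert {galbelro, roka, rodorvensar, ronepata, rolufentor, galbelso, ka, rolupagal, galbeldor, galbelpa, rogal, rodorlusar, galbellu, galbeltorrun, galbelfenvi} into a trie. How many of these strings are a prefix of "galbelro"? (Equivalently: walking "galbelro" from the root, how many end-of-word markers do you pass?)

1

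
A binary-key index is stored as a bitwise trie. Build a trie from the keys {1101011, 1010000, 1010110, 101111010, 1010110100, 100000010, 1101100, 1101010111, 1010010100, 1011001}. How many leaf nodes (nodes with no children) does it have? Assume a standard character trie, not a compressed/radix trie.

9

Leaves are exactly the stored words that no other stored word extends.
Those words: "100000010", "1010000", "1010010100", "1010110100", "1011001", "101111010", "1101010111", "1101011", "1101100"
Leaf count: 9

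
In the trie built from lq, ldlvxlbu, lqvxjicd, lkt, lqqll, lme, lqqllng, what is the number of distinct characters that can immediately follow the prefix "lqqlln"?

Follow the path "lqqlln" to its node, then look at its outgoing edges.
Distinct next characters after "lqqlln": g.
That node has 1 child edge.

1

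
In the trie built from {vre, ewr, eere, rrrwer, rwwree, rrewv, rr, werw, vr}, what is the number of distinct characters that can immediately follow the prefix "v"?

1

Walk "v" from the root, arriving at one node.
Characters that immediately follow "v" among the stored strings: {r}.
That node has 1 child edge.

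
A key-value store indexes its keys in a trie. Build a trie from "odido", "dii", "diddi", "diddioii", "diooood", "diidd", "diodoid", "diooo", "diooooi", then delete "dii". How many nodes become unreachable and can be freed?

0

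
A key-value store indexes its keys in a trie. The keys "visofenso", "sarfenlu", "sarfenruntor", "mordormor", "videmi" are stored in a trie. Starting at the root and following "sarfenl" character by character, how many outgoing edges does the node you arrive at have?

Walk "sarfenl" from the root, arriving at one node.
Characters that immediately follow "sarfenl" among the stored strings: {u}.
That node has 1 child edge.

1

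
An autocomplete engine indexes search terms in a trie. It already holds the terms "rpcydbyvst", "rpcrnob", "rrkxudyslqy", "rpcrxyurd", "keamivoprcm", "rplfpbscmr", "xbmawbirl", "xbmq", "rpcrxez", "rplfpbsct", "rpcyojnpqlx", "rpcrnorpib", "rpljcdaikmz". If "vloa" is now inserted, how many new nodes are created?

Nothing in the trie begins with "v"; the whole of "vloa" is new.
4 − 0 = 4 new nodes.

4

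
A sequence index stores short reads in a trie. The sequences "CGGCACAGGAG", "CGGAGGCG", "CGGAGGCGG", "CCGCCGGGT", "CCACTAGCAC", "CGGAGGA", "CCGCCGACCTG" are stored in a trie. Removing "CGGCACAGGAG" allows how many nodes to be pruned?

A node on "CGGCACAGGAG"'s path can go only if nothing else ends at it or branches off below it.
The suffix "CACAGGAG" (8 nodes) is used only by "CGGCACAGGAG"; the node for "CGG" still has the child "A", so pruning stops there.
Nodes removed: 8

8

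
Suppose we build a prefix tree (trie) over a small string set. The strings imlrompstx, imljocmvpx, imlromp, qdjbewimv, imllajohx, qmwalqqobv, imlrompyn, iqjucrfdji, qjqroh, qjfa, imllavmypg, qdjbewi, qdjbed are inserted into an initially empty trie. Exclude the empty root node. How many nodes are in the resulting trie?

Insert word by word; a character creates a node only if that edge doesn't already exist:
  "imlrompstx" → 10 new (i, m, l, r, o, m, p, s, t, x)
  "imljocmvpx" → prefix "iml" already present; 7 new (j, o, c, m, v, p, x)
  "imlromp" → prefix "imlromp" already present; 0 new (none)
  "qdjbewimv" → 9 new (q, d, j, b, e, w, i, m, v)
  "imllajohx" → prefix "iml" already present; 6 new (l, a, j, o, h, x)
  "qmwalqqobv" → prefix "q" already present; 9 new (m, w, a, l, q, q, o, b, v)
  "imlrompyn" → prefix "imlromp" already present; 2 new (y, n)
  "iqjucrfdji" → prefix "i" already present; 9 new (q, j, u, c, r, f, d, j, i)
  "qjqroh" → prefix "q" already present; 5 new (j, q, r, o, h)
  "qjfa" → prefix "qj" already present; 2 new (f, a)
  "imllavmypg" → prefix "imlla" already present; 5 new (v, m, y, p, g)
  "qdjbewi" → prefix "qdjbewi" already present; 0 new (none)
  "qdjbed" → prefix "qdjbe" already present; 1 new (d)
Total nodes = 10 + 7 + 0 + 9 + 6 + 9 + 2 + 9 + 5 + 2 + 5 + 0 + 1 = 65

65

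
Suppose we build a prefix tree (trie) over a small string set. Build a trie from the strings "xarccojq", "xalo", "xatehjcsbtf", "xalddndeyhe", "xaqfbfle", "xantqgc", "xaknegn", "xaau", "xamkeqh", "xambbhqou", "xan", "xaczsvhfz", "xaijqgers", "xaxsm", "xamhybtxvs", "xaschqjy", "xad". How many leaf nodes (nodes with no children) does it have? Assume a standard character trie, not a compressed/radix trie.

Leaves are exactly the stored words that no other stored word extends.
Those words: "xaau", "xaczsvhfz", "xad", "xaijqgers", "xaknegn", "xalddndeyhe", "xalo", "xambbhqou", "xamhybtxvs", "xamkeqh", "xantqgc", "xaqfbfle", "xarccojq", "xaschqjy", "xatehjcsbtf", "xaxsm"
Leaf count: 16

16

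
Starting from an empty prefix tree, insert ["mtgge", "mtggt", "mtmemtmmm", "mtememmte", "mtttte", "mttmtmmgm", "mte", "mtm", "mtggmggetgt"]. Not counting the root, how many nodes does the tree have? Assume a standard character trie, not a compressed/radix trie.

37

Count nodes per top-level branch (shared prefixes stored once):
  'm'-branch (mte, mtememmte, mtgge, mtggmggetgt, mtggt, mtm, mtmemtmmm, mttmtmmgm, mtttte): 37 nodes
Sum: 37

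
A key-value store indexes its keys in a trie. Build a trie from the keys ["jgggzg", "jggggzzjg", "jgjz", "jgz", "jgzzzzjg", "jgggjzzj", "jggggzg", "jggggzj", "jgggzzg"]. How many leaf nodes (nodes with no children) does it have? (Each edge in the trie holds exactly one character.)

8

A leaf is a node with no children — equivalently, the end of a word that is not a proper prefix of any other stored word.
Those words: "jggggzg", "jggggzj", "jggggzzjg", "jgggjzzj", "jgggzg", "jgggzzg", "jgjz", "jgzzzzjg"
Leaf count: 8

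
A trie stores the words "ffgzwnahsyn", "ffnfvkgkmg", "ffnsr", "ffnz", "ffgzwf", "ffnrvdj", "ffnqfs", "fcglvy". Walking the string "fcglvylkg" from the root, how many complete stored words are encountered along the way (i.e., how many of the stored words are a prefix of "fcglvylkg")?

1

Check each prefix of "fcglvylkg" against the stored set — each match is an end-marker on the path.
Prefixes of the query that are stored words: "fcglvy"
Count: 1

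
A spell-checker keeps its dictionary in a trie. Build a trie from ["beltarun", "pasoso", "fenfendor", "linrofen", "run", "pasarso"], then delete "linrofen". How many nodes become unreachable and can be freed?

After clearing the end-marker at "linrofen", prune upward until reaching a node still needed by another word.
No other word shares any prefix with "linrofen", so all 8 of its nodes go.
Nodes removed: 8

8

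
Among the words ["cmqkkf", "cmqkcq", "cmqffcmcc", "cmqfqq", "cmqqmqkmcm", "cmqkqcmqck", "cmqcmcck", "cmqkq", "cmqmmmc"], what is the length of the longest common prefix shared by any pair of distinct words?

5

Equivalently: take the maximum, over all pairs, of their longest common prefix length.
e.g. "cmqkq" and "cmqkqcmqck" share the prefix "cmqkq" of length 5; no pair shares a longer one.
Longest shared-prefix length: 5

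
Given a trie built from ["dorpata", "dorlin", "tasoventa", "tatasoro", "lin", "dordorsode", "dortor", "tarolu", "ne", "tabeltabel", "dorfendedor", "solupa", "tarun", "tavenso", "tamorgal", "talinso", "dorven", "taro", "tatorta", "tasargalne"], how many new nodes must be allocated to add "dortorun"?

2

"dortor" is already a path in the trie; the remaining "un" must be added.
New nodes needed: |"dortorun"| − 6 = 8 − 6 = 2.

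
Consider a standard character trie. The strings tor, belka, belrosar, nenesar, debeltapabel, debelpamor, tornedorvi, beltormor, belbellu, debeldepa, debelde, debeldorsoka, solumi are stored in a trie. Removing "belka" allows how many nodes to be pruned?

A node on "belka"'s path can go only if nothing else ends at it or branches off below it.
The suffix "ka" (2 nodes) is used only by "belka"; the node for "bel" still has the child "r", so pruning stops there.
Nodes removed: 2

2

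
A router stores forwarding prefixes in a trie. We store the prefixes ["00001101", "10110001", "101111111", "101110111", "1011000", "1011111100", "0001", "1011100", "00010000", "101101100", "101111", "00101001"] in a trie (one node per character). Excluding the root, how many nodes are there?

43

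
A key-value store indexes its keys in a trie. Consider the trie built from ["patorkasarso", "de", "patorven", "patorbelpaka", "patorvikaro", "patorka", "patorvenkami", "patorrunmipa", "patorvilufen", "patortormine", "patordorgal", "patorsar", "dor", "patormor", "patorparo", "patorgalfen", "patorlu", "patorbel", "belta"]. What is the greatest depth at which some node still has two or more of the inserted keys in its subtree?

The deepest shared node is where two words last agree before diverging.
e.g. "patorbel" and "patorbelpaka" share the prefix "patorbel" of length 8; no pair shares a longer one.
Longest shared-prefix length: 8

8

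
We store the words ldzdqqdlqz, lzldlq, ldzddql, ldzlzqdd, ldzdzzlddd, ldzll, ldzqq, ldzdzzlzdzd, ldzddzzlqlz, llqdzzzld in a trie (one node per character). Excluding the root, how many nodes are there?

Insert word by word; a character creates a node only if that edge doesn't already exist:
  "ldzdqqdlqz" → 10 new (l, d, z, d, q, q, d, l, q, z)
  "lzldlq" → prefix "l" already present; 5 new (z, l, d, l, q)
  "ldzddql" → prefix "ldzd" already present; 3 new (d, q, l)
  "ldzlzqdd" → prefix "ldz" already present; 5 new (l, z, q, d, d)
  "ldzdzzlddd" → prefix "ldzd" already present; 6 new (z, z, l, d, d, d)
  "ldzll" → prefix "ldzl" already present; 1 new (l)
  "ldzqq" → prefix "ldz" already present; 2 new (q, q)
  "ldzdzzlzdzd" → prefix "ldzdzzl" already present; 4 new (z, d, z, d)
  "ldzddzzlqlz" → prefix "ldzdd" already present; 6 new (z, z, l, q, l, z)
  "llqdzzzld" → prefix "l" already present; 8 new (l, q, d, z, z, z, l, d)
Total nodes = 10 + 5 + 3 + 5 + 6 + 1 + 2 + 4 + 6 + 8 = 50

50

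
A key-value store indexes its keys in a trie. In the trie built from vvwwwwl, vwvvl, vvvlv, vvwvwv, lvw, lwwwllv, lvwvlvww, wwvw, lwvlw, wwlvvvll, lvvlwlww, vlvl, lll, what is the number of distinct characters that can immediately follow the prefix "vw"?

1

Walk "vw" from the root, arriving at one node.
Distinct next characters after "vw": v.
That node has 1 child edge.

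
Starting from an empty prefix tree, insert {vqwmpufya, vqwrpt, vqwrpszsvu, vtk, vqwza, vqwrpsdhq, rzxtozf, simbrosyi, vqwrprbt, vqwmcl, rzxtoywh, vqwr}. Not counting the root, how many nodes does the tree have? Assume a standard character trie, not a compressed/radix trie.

48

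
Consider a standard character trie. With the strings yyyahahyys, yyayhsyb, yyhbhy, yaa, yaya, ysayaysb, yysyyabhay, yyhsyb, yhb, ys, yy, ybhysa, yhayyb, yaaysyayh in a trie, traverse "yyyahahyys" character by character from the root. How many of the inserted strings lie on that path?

Walk "yyyahahyys" from the root; an end-of-word marker is hit whenever a stored word is a prefix of "yyyahahyys".
Prefixes of the query that are stored words: "yy", "yyyahahyys"
Count: 2

2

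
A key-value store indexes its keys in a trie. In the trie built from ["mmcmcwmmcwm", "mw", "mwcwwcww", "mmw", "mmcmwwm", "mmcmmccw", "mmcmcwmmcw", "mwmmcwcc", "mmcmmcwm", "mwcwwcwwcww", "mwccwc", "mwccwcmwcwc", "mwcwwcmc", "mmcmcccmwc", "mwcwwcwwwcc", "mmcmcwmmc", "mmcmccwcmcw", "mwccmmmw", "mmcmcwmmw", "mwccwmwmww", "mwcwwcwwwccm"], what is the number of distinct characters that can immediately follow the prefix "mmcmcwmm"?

2

Walk "mmcmcwmm" from the root, arriving at one node.
Distinct next characters after "mmcmcwmm": c, w.
That node has 2 child edges.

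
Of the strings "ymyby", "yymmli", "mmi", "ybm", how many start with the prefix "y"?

3

Filter for entries beginning with "y":
Words under "y": ybm, ymyby, yymmli
Count: 3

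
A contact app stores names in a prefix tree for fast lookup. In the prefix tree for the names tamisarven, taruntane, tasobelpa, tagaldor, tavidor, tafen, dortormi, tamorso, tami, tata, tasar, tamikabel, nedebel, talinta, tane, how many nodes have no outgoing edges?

14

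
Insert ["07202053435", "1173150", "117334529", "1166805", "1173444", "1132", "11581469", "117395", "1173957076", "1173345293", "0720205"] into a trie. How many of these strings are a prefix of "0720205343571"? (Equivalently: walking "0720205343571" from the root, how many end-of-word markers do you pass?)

Check each prefix of "0720205343571" against the stored set — each match is an end-marker on the path.
Prefixes of the query that are stored words: "0720205", "07202053435"
Count: 2

2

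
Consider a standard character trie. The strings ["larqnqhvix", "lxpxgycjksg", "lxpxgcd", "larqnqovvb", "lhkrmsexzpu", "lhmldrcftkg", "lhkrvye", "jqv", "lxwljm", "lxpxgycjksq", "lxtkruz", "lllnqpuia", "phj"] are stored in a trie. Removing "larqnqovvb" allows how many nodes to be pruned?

4

A node on "larqnqovvb"'s path can go only if nothing else ends at it or branches off below it.
The suffix "ovvb" (4 nodes) is used only by "larqnqovvb"; the node for "larqnq" still has the child "h", so pruning stops there.
Nodes removed: 4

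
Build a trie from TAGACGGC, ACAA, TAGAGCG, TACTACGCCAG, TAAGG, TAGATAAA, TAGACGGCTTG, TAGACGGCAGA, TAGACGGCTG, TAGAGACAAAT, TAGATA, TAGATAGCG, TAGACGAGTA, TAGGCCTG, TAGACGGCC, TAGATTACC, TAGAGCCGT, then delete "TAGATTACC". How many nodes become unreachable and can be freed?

4

After clearing the end-marker at "TAGATTACC", prune upward until reaching a node still needed by another word.
The suffix "TACC" (4 nodes) is used only by "TAGATTACC"; the node for "TAGAT" still has the child "A", so pruning stops there.
Nodes removed: 4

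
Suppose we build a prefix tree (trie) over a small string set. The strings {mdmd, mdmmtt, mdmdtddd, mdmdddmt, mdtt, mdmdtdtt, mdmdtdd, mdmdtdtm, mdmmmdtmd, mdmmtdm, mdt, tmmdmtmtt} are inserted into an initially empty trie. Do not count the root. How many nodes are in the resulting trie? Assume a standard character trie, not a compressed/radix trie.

36

For each word, the new-node count is its length minus the longest prefix already in the trie:
  "mdmd" → 4 new (m, d, m, d)
  "mdmmtt" → prefix "mdm" already present; 3 new (m, t, t)
  "mdmdtddd" → prefix "mdmd" already present; 4 new (t, d, d, d)
  "mdmdddmt" → prefix "mdmd" already present; 4 new (d, d, m, t)
  "mdtt" → prefix "md" already present; 2 new (t, t)
  "mdmdtdtt" → prefix "mdmdtd" already present; 2 new (t, t)
  "mdmdtdd" → prefix "mdmdtdd" already present; 0 new (none)
  "mdmdtdtm" → prefix "mdmdtdt" already present; 1 new (m)
  "mdmmmdtmd" → prefix "mdmm" already present; 5 new (m, d, t, m, d)
  "mdmmtdm" → prefix "mdmmt" already present; 2 new (d, m)
  "mdt" → prefix "mdt" already present; 0 new (none)
  "tmmdmtmtt" → 9 new (t, m, m, d, m, t, m, t, t)
Total nodes = 4 + 3 + 4 + 4 + 2 + 2 + 0 + 1 + 5 + 2 + 0 + 9 = 36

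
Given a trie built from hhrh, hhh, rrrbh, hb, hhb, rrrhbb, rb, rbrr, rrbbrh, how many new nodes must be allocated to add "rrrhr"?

1

Walking "rrrhr" from the root, the first 4 characters ("rrrh") follow existing edges; "r" is the first miss.
So 5 − 4 = 1 new nodes.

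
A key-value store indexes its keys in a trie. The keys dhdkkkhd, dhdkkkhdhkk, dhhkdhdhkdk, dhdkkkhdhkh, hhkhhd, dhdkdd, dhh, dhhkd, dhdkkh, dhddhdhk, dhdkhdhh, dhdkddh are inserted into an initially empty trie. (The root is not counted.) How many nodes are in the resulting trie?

Count nodes per top-level branch (shared prefixes stored once):
  'd'-branch (dhddhdhk, dhdkdd, dhdkddh, dhdkhdhh, dhdkkh, dhdkkkhd, dhdkkkhdhkh, dhdkkkhdhkk, dhh, dhhkd, dhhkdhdhkdk): 34 nodes
  'h'-branch (hhkhhd): 6 nodes
Sum: 40

40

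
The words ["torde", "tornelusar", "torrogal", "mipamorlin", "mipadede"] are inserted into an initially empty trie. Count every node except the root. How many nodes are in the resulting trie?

Insert word by word; a character creates a node only if that edge doesn't already exist:
  "torde" → 5 new (t, o, r, d, e)
  "tornelusar" → prefix "tor" already present; 7 new (n, e, l, u, s, a, r)
  "torrogal" → prefix "tor" already present; 5 new (r, o, g, a, l)
  "mipamorlin" → 10 new (m, i, p, a, m, o, r, l, i, n)
  "mipadede" → prefix "mipa" already present; 4 new (d, e, d, e)
Total nodes = 5 + 7 + 5 + 10 + 4 = 31

31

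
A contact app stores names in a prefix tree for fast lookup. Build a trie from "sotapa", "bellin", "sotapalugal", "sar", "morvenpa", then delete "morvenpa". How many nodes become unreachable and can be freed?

8

After clearing the end-marker at "morvenpa", prune upward until reaching a node still needed by another word.
No other word shares any prefix with "morvenpa", so all 8 of its nodes go.
Nodes removed: 8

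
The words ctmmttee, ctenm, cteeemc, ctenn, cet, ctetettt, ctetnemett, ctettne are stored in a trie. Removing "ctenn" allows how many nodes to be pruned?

1

Walk "ctenn" from the leaf back toward the root, removing each node that no remaining word uses.
The suffix "n" (1 node) is used only by "ctenn"; the node for "cten" still has the child "m", so pruning stops there.
Nodes removed: 1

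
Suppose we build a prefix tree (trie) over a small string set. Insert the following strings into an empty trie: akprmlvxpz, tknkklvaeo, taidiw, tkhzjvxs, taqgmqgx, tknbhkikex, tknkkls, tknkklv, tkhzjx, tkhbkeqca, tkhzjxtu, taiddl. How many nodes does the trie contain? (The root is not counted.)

56

For each word, the new-node count is its length minus the longest prefix already in the trie:
  "akprmlvxpz" → 10 new (a, k, p, r, m, l, v, x, p, z)
  "tknkklvaeo" → 10 new (t, k, n, k, k, l, v, a, e, o)
  "taidiw" → prefix "t" already present; 5 new (a, i, d, i, w)
  "tkhzjvxs" → prefix "tk" already present; 6 new (h, z, j, v, x, s)
  "taqgmqgx" → prefix "ta" already present; 6 new (q, g, m, q, g, x)
  "tknbhkikex" → prefix "tkn" already present; 7 new (b, h, k, i, k, e, x)
  "tknkkls" → prefix "tknkkl" already present; 1 new (s)
  "tknkklv" → prefix "tknkklv" already present; 0 new (none)
  "tkhzjx" → prefix "tkhzj" already present; 1 new (x)
  "tkhbkeqca" → prefix "tkh" already present; 6 new (b, k, e, q, c, a)
  "tkhzjxtu" → prefix "tkhzjx" already present; 2 new (t, u)
  "taiddl" → prefix "taid" already present; 2 new (d, l)
Total nodes = 10 + 10 + 5 + 6 + 6 + 7 + 1 + 0 + 1 + 6 + 2 + 2 = 56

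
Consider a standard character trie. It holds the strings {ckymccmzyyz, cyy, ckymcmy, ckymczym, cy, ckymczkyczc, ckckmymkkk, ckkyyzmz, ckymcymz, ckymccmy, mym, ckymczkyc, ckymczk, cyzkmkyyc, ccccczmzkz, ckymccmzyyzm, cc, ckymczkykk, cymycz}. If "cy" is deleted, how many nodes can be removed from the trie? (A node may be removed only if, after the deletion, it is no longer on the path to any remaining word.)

0

Walk "cy" from the leaf back toward the root, removing each node that no remaining word uses.
Every node on "cy" is still needed (e.g. by "cyy"), so nothing is freed.
Nodes removed: 0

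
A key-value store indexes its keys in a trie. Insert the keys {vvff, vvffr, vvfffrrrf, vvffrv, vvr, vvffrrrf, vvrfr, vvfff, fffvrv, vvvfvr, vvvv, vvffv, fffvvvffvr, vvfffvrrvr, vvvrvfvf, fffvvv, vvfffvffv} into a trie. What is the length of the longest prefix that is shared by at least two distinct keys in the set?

6

Equivalently: take the maximum, over all pairs, of their longest common prefix length.
e.g. "fffvvv" and "fffvvvffvr" share the prefix "fffvvv" of length 6; no pair shares a longer one.
Longest shared-prefix length: 6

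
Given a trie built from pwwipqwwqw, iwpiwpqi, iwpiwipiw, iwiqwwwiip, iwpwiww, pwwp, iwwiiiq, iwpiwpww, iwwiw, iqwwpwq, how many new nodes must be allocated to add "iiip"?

3

Walking "iiip" from the root, the first 1 characters ("i") follow existing edges; "i" is the first miss.
So 4 − 1 = 3 new nodes.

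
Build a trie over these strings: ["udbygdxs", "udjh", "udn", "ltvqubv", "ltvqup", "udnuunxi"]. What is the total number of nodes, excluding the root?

24

Trie structure (* marks end of a word):
(root)
├─ l
│  └─ t
│     └─ v
│        └─ q
│           └─ u
│              ├─ b
│              │  └─ v *
│              └─ p *
└─ u
   └─ d
      ├─ b
      │  └─ y
      │     └─ g
      │        └─ d
      │           └─ x
      │              └─ s *
      ├─ j
      │  └─ h *
      └─ n *
         └─ u
            └─ u
               └─ n
                  └─ x
                     └─ i *
Counting every labelled node above: 24.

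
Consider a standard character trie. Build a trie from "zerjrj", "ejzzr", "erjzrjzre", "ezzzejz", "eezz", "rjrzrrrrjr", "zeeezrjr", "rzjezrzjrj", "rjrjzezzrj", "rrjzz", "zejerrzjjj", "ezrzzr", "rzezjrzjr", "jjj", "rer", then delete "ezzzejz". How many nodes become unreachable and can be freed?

Walk "ezzzejz" from the leaf back toward the root, removing each node that no remaining word uses.
The suffix "zzejz" (5 nodes) is used only by "ezzzejz"; the node for "ez" still has the child "r", so pruning stops there.
Nodes removed: 5

5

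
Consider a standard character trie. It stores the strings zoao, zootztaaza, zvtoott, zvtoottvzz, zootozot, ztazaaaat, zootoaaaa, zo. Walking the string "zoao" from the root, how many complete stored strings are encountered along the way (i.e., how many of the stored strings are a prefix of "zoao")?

2

Traverse "zoao" character by character; count nodes along the way that are marked as word ends.
Prefixes of the query that are stored words: "zo", "zoao"
Count: 2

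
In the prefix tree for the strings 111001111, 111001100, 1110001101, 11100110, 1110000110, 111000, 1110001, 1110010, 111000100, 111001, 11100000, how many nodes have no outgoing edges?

7

A leaf is a node with no children — equivalently, the end of a word that is not a proper prefix of any other stored word.
Those words: "11100000", "1110000110", "111000100", "1110001101", "1110010", "111001100", "111001111"
Leaf count: 7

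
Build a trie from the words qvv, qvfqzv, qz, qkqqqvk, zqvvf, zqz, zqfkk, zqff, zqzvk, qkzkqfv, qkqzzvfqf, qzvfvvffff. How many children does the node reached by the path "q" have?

Walk "q" from the root, arriving at one node.
Characters that immediately follow "q" among the stored strings: {k, v, z}.
That node has 3 child edges.

3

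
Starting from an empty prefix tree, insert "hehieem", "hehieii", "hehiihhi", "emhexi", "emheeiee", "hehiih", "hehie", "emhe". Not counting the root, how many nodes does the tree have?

Count nodes per top-level branch (shared prefixes stored once):
  'e'-branch (emhe, emheeiee, emhexi): 10 nodes
  'h'-branch (hehie, hehieem, hehieii, hehiih, hehiihhi): 13 nodes
Sum: 23

23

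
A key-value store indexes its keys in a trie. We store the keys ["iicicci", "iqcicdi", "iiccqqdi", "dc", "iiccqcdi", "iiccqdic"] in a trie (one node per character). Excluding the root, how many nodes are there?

Count nodes per top-level branch (shared prefixes stored once):
  'd'-branch (dc): 2 nodes
  'i'-branch (iiccqcdi, iiccqdic, iiccqqdi, iicicci, iqcicdi): 24 nodes
Sum: 26

26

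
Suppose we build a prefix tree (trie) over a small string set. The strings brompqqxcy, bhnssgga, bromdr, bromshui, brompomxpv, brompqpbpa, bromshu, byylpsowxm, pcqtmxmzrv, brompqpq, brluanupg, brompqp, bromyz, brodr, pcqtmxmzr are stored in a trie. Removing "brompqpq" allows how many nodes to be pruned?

1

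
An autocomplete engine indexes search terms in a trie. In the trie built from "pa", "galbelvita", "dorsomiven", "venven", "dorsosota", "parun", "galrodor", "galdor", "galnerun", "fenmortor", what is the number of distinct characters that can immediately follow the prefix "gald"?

1

Follow the path "gald" to its node, then look at its outgoing edges.
Distinct next characters after "gald": o.
That node has 1 child edge.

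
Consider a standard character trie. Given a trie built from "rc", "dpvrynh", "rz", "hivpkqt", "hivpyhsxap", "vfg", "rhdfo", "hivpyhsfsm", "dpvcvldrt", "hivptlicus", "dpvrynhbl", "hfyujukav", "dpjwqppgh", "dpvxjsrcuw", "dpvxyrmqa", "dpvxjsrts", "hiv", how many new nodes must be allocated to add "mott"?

4

"mott" shares no prefix with any stored word, so all 4 characters open new nodes.
4 − 0 = 4 new nodes.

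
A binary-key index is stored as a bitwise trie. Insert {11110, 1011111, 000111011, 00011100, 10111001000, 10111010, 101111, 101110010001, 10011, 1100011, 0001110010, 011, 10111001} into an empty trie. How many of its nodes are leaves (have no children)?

9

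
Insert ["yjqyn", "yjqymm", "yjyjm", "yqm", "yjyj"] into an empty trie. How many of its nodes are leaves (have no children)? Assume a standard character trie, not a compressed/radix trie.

4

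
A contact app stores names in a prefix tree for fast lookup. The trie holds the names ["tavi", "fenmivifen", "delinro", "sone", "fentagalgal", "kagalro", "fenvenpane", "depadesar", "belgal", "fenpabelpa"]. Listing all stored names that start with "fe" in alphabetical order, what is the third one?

Words with prefix "fe", in lexicographic order: "fenmivifen", "fenpabelpa", "fentagalgal", "fenvenpane"
The 3rd is fentagalgal.

fentagalgal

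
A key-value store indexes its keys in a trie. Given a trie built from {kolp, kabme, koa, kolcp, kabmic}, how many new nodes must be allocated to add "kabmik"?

Walking "kabmik" from the root, the first 5 characters ("kabmi") follow existing edges; "k" is the first miss.
Each of the 1 remaining characters creates one node.

1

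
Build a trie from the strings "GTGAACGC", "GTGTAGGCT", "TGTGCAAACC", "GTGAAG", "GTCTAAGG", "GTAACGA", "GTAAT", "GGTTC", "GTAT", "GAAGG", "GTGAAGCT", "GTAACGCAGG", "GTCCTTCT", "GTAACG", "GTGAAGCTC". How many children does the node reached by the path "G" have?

3

Walk "G" from the root, arriving at one node.
Distinct next characters after "G": A, G, T.
That node has 3 child edges.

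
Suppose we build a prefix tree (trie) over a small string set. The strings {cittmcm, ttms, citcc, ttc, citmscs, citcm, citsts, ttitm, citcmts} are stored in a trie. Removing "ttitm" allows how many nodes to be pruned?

After clearing the end-marker at "ttitm", prune upward until reaching a node still needed by another word.
The suffix "itm" (3 nodes) is used only by "ttitm"; the node for "tt" still has the child "m", so pruning stops there.
Nodes removed: 3

3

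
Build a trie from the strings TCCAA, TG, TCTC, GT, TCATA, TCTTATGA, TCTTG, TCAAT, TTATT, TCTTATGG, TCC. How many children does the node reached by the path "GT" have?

0

Walk "GT" from the root, arriving at one node.
No stored string extends past "GT".
That node has 0 child edges.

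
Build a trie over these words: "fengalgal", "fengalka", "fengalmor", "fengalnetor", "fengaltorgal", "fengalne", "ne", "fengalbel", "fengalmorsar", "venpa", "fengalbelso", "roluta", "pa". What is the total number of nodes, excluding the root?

48

For each word, the new-node count is its length minus the longest prefix already in the trie:
  "fengalgal" → 9 new (f, e, n, g, a, l, g, a, l)
  "fengalka" → prefix "fengal" already present; 2 new (k, a)
  "fengalmor" → prefix "fengal" already present; 3 new (m, o, r)
  "fengalnetor" → prefix "fengal" already present; 5 new (n, e, t, o, r)
  "fengaltorgal" → prefix "fengal" already present; 6 new (t, o, r, g, a, l)
  "fengalne" → prefix "fengalne" already present; 0 new (none)
  "ne" → 2 new (n, e)
  "fengalbel" → prefix "fengal" already present; 3 new (b, e, l)
  "fengalmorsar" → prefix "fengalmor" already present; 3 new (s, a, r)
  "venpa" → 5 new (v, e, n, p, a)
  "fengalbelso" → prefix "fengalbel" already present; 2 new (s, o)
  "roluta" → 6 new (r, o, l, u, t, a)
  "pa" → 2 new (p, a)
Total nodes = 9 + 2 + 3 + 5 + 6 + 0 + 2 + 3 + 3 + 5 + 2 + 6 + 2 = 48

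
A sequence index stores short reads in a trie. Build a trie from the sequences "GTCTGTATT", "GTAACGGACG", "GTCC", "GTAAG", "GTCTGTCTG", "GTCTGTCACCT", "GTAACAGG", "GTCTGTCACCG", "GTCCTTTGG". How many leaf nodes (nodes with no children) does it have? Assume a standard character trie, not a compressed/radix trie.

8

Leaves are exactly the stored words that no other stored word extends.
Those words: "GTAACAGG", "GTAACGGACG", "GTAAG", "GTCCTTTGG", "GTCTGTATT", "GTCTGTCACCG", "GTCTGTCACCT", "GTCTGTCTG"
Leaf count: 8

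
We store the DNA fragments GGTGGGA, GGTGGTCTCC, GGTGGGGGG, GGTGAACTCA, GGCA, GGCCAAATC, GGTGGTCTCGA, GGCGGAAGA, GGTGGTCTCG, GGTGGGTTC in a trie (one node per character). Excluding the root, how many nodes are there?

Insert word by word; a character creates a node only if that edge doesn't already exist:
  "GGTGGGA" → 7 new (G, G, T, G, G, G, A)
  "GGTGGTCTCC" → prefix "GGTGG" already present; 5 new (T, C, T, C, C)
  "GGTGGGGGG" → prefix "GGTGGG" already present; 3 new (G, G, G)
  "GGTGAACTCA" → prefix "GGTG" already present; 6 new (A, A, C, T, C, A)
  "GGCA" → prefix "GG" already present; 2 new (C, A)
  "GGCCAAATC" → prefix "GGC" already present; 6 new (C, A, A, A, T, C)
  "GGTGGTCTCGA" → prefix "GGTGGTCTC" already present; 2 new (G, A)
  "GGCGGAAGA" → prefix "GGC" already present; 6 new (G, G, A, A, G, A)
  "GGTGGTCTCG" → prefix "GGTGGTCTCG" already present; 0 new (none)
  "GGTGGGTTC" → prefix "GGTGGG" already present; 3 new (T, T, C)
Total nodes = 7 + 5 + 3 + 6 + 2 + 6 + 2 + 6 + 0 + 3 = 40

40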